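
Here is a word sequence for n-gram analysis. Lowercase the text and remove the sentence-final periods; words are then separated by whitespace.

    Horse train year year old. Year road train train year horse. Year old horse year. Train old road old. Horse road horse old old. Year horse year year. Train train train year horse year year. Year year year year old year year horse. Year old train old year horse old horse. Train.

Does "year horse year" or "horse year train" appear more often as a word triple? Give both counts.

"year horse year": 4 occurrences
"horse year train": 1 occurrence

"year horse year" (4 vs 1)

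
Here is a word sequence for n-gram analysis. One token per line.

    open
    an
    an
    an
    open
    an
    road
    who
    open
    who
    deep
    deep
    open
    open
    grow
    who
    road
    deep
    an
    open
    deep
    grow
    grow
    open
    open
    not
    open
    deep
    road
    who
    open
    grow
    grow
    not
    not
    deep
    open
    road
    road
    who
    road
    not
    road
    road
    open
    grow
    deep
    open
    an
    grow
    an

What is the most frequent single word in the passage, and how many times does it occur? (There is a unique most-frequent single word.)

"open", 13 times

Unigram frequencies (highest first):
  open: 13
  road: 8
  an: 7
  deep: 7
  grow: 7
  who: 5
  … (1 more, each ≤ 4)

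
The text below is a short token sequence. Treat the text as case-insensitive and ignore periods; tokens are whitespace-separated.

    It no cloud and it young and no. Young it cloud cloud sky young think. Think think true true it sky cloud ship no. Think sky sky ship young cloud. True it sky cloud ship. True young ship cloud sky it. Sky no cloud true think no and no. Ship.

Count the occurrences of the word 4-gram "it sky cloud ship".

2

Scanning the 47 overlapping 4-gram windows for "it sky cloud ship":
  position 20–23: it sky cloud ship
  position 32–35: it sky cloud ship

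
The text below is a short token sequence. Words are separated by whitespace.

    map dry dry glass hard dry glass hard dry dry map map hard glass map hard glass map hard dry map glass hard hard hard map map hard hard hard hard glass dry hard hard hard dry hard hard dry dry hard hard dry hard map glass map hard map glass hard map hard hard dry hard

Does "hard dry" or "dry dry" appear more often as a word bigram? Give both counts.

"hard dry" (7 vs 3)

"hard dry": 7 occurrences
"dry dry": 3 occurrences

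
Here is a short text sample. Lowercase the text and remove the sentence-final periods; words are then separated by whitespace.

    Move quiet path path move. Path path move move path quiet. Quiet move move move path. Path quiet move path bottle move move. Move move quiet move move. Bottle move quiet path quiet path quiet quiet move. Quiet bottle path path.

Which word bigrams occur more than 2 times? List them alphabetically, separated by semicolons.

move move; move path; move quiet; path path; path quiet; quiet move; quiet path

Bigram counts meeting the condition (more than 2 times):
  move move: 7
  move path: 4
  move quiet: 4
  path path: 4
  path quiet: 4
  quiet move: 4
  quiet path: 3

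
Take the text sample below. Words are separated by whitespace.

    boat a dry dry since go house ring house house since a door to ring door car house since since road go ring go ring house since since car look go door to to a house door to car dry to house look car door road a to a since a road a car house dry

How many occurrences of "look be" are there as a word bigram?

Scanning the 55 overlapping bigram windows for "look be":
  (none found)

0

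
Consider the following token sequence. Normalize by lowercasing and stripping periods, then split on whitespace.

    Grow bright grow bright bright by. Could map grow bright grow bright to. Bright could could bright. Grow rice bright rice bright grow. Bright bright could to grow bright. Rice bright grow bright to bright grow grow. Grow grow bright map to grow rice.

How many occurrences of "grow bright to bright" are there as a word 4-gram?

2

Scanning the 41 overlapping 4-gram windows for "grow bright to bright":
  position 11–14: grow bright to bright
  position 32–35: grow bright to bright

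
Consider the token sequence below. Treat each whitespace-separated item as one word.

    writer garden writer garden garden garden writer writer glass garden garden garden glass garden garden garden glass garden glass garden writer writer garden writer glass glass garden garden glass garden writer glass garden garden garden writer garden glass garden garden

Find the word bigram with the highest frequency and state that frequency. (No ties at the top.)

Bigram frequencies (highest first):
  garden garden: 10
  glass garden: 8
  garden writer: 6
  garden glass: 5
  writer garden: 4
  writer glass: 3
  … (2 more, each ≤ 2)

"garden garden", 10 times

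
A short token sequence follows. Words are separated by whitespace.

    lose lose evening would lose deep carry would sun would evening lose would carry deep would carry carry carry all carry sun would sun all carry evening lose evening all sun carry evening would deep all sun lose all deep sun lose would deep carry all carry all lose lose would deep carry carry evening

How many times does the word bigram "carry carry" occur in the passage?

3

Scanning the 54 overlapping bigram windows for "carry carry":
  position 17–18: carry carry
  position 18–19: carry carry
  position 53–54: carry carry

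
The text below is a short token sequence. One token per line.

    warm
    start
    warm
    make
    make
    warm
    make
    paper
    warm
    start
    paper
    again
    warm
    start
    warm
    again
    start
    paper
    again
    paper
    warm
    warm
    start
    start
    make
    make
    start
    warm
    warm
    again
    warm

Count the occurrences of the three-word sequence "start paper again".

Scanning the 29 overlapping trigram windows for "start paper again":
  position 10–12: start paper again
  position 17–19: start paper again

2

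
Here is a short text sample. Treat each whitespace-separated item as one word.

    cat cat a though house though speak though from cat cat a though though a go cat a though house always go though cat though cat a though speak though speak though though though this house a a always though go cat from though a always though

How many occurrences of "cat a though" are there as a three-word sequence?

4

Scanning the 45 overlapping trigram windows for "cat a though":
  position 2–4: cat a though
  position 11–13: cat a though
  position 17–19: cat a though
  position 26–28: cat a though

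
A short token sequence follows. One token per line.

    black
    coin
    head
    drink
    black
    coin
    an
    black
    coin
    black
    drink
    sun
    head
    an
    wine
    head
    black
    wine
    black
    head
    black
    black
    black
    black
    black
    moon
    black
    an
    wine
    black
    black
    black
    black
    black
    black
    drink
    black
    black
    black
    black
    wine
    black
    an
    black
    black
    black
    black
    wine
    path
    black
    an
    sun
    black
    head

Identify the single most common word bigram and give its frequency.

"black black", 15 times

Bigram frequencies (highest first):
  black black: 15
  black coin: 3
  black wine: 3
  wine black: 3
  black an: 3
  drink black: 2
  … (19 more, each ≤ 2)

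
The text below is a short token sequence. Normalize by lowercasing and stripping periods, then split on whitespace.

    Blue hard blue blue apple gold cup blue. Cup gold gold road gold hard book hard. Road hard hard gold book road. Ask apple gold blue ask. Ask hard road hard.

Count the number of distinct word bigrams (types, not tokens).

31 tokens → 30 bigram windows in total.
Repeated bigrams (each contributes count−1 duplicates):
  apple gold: 2
  hard road: 2
  road hard: 2
3 duplicate windows → 30 − 3 = 27 distinct.

27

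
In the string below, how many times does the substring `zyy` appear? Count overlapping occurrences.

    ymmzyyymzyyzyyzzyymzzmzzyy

Sliding a length-3 window over the 26 characters (24 positions):
  position 4–6: zyy
  position 9–11: zyy
  position 12–14: zyy
  position 16–18: zyy
  position 24–26: zyy

5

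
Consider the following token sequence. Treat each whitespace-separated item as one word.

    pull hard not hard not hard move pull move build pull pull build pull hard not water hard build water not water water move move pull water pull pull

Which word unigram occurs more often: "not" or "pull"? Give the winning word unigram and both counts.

"pull" (8 vs 4)

"not": 4 occurrences
"pull": 8 occurrences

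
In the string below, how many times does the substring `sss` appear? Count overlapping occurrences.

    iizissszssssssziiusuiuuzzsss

Sliding a length-3 window over the 28 characters (26 positions):
  position 5–7: sss
  position 9–11: sss
  position 10–12: sss
  position 11–13: sss
  position 12–14: sss
  position 26–28: sss

6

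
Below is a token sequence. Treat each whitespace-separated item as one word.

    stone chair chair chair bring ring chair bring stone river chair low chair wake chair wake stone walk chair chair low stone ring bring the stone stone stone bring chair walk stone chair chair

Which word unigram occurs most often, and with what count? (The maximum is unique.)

Unigram frequencies (highest first):
  chair: 12
  stone: 8
  bring: 4
  ring: 2
  low: 2
  wake: 2
  … (3 more, each ≤ 2)

"chair", 12 times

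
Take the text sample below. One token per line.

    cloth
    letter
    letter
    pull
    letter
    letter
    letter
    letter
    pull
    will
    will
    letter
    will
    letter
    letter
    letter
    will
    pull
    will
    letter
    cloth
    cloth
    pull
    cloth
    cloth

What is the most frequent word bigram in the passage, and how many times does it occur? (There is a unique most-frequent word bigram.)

"letter letter", 6 times

Bigram frequencies (highest first):
  letter letter: 6
  will letter: 3
  letter pull: 2
  pull will: 2
  letter will: 2
  cloth cloth: 2
  … (7 more, each ≤ 1)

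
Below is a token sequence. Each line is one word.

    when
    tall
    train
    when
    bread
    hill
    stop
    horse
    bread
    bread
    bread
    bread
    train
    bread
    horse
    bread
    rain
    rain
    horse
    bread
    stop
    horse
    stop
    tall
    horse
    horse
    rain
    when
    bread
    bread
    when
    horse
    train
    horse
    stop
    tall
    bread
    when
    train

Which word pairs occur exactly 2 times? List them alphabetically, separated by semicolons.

bread when; horse stop; stop horse; stop tall; when bread

Bigram counts meeting the condition (exactly 2 times):
  bread when: 2
  horse stop: 2
  stop horse: 2
  stop tall: 2
  when bread: 2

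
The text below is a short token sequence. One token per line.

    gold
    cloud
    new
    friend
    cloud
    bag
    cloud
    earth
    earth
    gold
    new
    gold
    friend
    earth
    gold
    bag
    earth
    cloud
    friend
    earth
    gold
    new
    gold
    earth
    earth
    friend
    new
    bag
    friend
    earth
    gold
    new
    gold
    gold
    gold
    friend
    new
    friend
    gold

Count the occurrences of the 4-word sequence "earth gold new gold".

Scanning the 36 overlapping 4-gram windows for "earth gold new gold":
  position 9–12: earth gold new gold
  position 20–23: earth gold new gold
  position 30–33: earth gold new gold

3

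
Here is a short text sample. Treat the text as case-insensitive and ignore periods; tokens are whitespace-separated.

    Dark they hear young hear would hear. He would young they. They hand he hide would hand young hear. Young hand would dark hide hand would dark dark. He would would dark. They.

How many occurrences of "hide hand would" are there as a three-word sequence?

1

Scanning the 31 overlapping trigram windows for "hide hand would":
  position 24–26: hide hand would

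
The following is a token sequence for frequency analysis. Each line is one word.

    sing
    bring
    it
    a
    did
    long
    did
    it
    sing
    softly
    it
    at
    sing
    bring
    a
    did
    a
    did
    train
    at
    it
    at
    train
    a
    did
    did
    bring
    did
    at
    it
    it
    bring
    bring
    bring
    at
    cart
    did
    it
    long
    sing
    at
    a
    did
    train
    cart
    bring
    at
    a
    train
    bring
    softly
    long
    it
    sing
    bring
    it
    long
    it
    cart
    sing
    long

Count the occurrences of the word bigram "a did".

5

Scanning the 60 overlapping bigram windows for "a did":
  position 4–5: a did
  position 15–16: a did
  position 17–18: a did
  position 24–25: a did
  position 42–43: a did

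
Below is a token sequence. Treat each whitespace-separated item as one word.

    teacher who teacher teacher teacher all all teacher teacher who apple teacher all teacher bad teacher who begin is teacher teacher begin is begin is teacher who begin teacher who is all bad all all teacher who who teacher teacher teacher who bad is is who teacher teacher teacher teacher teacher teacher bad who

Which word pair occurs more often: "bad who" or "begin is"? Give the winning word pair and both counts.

"bad who": 1 occurrence
"begin is": 3 occurrences

"begin is" (3 vs 1)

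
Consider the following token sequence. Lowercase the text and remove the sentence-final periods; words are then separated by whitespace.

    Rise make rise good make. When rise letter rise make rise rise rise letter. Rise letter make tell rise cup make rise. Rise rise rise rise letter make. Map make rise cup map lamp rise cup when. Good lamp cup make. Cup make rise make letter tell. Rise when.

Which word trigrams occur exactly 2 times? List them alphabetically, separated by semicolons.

Trigram counts meeting the condition (exactly 2 times):
  cup make rise: 2
  make rise rise: 2
  rise letter make: 2
  rise letter rise: 2
  rise make rise: 2
  rise rise letter: 2

cup make rise; make rise rise; rise letter make; rise letter rise; rise make rise; rise rise letter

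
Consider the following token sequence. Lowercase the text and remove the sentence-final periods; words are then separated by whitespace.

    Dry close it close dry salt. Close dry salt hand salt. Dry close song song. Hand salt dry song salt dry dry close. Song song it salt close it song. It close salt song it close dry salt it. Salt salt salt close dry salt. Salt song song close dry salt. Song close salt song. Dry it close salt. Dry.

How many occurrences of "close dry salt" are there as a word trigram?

Scanning the 58 overlapping trigram windows for "close dry salt":
  position 4–6: close dry salt
  position 7–9: close dry salt
  position 36–38: close dry salt
  position 43–45: close dry salt
  position 49–51: close dry salt

5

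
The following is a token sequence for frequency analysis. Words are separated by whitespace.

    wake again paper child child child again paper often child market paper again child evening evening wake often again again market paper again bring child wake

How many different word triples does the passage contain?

26 tokens → 24 trigram windows in total.
Repeated trigrams (each contributes count−1 duplicates):
  market paper again: 2
1 duplicate windows → 24 − 1 = 23 distinct.

23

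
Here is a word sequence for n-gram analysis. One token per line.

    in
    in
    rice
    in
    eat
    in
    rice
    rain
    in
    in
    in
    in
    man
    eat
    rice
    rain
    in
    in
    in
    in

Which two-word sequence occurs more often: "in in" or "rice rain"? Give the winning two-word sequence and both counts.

"in in": 7 occurrences
"rice rain": 2 occurrences

"in in" (7 vs 2)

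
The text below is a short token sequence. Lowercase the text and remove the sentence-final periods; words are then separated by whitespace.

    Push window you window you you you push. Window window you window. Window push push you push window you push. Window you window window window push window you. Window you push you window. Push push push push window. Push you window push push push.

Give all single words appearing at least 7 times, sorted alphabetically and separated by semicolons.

push; window; you

Unigram counts meeting the condition (at least 7 times):
  push: 16
  window: 16
  you: 12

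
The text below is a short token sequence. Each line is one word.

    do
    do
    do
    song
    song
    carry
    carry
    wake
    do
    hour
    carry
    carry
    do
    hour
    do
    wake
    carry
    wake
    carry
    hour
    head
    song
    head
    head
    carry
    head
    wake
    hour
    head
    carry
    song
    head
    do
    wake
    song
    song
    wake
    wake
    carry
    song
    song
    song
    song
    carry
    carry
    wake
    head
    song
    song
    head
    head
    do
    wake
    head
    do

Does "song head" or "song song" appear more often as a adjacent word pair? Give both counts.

"song head": 3 occurrences
"song song": 6 occurrences

"song song" (6 vs 3)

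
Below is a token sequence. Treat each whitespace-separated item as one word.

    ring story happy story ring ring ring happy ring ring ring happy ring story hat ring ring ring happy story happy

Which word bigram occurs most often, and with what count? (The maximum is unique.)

Bigram frequencies (highest first):
  ring ring: 6
  ring happy: 3
  ring story: 2
  story happy: 2
  happy story: 2
  happy ring: 2
  … (3 more, each ≤ 1)

"ring ring", 6 times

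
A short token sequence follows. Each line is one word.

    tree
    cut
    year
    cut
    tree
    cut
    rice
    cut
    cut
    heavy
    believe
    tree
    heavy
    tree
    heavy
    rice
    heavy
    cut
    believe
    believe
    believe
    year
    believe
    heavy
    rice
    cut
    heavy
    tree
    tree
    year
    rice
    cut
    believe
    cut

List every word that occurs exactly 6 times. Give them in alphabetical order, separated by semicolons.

Unigram counts meeting the condition (exactly 6 times):
  believe: 6
  heavy: 6
  tree: 6

believe; heavy; tree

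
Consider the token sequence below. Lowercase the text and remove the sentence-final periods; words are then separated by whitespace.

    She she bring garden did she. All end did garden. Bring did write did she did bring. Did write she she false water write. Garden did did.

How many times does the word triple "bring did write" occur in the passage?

2

Scanning the 25 overlapping trigram windows for "bring did write":
  position 11–13: bring did write
  position 17–19: bring did write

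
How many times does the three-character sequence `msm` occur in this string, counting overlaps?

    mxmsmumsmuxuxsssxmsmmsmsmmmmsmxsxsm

Sliding a length-3 window over the 35 characters (33 positions):
  position 3–5: msm
  position 7–9: msm
  position 18–20: msm
  position 21–23: msm
  position 23–25: msm
  position 28–30: msm

6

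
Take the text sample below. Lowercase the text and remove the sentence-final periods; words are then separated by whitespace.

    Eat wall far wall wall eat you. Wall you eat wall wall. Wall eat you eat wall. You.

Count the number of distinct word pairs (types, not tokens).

18 tokens → 17 bigram windows in total.
Repeated bigrams (each contributes count−1 duplicates):
  eat wall: 3
  wall wall: 3
  eat you: 2
  wall eat: 2
  wall you: 2
  you eat: 2
8 duplicate windows → 17 − 8 = 9 distinct.

9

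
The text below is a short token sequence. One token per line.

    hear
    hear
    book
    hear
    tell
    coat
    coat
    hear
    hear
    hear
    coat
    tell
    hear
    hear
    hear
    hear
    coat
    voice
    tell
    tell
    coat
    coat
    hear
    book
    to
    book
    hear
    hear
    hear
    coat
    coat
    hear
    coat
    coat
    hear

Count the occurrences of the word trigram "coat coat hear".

Scanning the 33 overlapping trigram windows for "coat coat hear":
  position 6–8: coat coat hear
  position 21–23: coat coat hear
  position 30–32: coat coat hear
  position 33–35: coat coat hear

4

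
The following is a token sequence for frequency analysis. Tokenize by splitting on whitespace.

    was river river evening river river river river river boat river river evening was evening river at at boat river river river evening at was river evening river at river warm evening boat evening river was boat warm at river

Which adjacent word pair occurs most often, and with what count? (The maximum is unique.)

Bigram frequencies (highest first):
  river river: 8
  river evening: 4
  evening river: 4
  was river: 2
  boat river: 2
  river at: 2
  … (16 more, each ≤ 2)

"river river", 8 times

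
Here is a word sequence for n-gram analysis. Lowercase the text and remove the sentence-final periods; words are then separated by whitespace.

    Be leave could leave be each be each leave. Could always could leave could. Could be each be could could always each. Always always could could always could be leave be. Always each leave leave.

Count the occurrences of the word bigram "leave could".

Scanning the 34 overlapping bigram windows for "leave could":
  position 2–3: leave could
  position 9–10: leave could
  position 13–14: leave could

3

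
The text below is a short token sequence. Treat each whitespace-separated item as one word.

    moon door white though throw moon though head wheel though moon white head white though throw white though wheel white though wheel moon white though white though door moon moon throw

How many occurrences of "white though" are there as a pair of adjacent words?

6

Scanning the 30 overlapping bigram windows for "white though":
  position 3–4: white though
  position 14–15: white though
  position 17–18: white though
  position 20–21: white though
  position 24–25: white though
  position 26–27: white though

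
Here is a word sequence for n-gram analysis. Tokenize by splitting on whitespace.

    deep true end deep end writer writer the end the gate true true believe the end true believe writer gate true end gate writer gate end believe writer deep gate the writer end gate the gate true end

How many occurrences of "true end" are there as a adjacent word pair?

3

Scanning the 37 overlapping bigram windows for "true end":
  position 2–3: true end
  position 21–22: true end
  position 37–38: true end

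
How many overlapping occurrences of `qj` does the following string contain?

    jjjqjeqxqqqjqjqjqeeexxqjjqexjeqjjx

6

Sliding a length-2 window over the 34 characters (33 positions):
  position 4–5: qj
  position 11–12: qj
  position 13–14: qj
  position 15–16: qj
  position 23–24: qj
  position 31–32: qj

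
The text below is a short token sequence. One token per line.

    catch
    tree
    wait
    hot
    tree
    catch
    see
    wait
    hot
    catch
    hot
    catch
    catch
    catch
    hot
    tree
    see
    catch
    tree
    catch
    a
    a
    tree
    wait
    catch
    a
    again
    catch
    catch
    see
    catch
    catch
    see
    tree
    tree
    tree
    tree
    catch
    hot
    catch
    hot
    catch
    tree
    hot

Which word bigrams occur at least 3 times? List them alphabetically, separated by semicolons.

catch catch; catch hot; catch see; catch tree; hot catch; tree catch; tree tree

Bigram counts meeting the condition (at least 3 times):
  catch catch: 4
  catch hot: 4
  catch see: 3
  catch tree: 3
  hot catch: 4
  tree catch: 3
  tree tree: 3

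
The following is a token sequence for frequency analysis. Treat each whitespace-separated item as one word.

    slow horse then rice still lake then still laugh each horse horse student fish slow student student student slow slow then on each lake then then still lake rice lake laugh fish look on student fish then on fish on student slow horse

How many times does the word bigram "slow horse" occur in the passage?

2

Scanning the 42 overlapping bigram windows for "slow horse":
  position 1–2: slow horse
  position 42–43: slow horse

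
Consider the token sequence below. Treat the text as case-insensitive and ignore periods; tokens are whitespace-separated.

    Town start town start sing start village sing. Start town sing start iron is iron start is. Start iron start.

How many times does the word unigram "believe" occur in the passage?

0

Scanning the 20 tokens for "believe":
  (none found)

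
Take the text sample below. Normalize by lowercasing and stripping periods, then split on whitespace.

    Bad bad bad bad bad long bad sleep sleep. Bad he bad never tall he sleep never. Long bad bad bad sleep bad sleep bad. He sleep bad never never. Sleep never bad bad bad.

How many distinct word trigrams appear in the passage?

35 tokens → 33 trigram windows in total.
Repeated trigrams (each contributes count−1 duplicates):
  bad bad bad: 5
  bad sleep bad: 2
  sleep bad he: 2
6 duplicate windows → 33 − 6 = 27 distinct.

27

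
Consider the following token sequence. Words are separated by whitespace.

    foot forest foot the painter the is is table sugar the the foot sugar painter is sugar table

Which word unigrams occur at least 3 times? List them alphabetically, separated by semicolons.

foot; is; sugar; the

Unigram counts meeting the condition (at least 3 times):
  foot: 3
  is: 3
  sugar: 3
  the: 4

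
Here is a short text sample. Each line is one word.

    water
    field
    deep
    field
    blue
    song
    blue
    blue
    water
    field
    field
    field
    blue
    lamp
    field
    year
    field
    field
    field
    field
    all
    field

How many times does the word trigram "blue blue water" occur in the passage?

1

Scanning the 20 overlapping trigram windows for "blue blue water":
  position 7–9: blue blue water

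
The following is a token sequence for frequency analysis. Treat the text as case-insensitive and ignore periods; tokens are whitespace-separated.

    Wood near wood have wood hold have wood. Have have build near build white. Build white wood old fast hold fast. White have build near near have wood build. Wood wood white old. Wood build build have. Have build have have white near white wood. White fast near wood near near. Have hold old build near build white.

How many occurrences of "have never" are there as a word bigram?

Scanning the 57 overlapping bigram windows for "have never":
  (none found)

0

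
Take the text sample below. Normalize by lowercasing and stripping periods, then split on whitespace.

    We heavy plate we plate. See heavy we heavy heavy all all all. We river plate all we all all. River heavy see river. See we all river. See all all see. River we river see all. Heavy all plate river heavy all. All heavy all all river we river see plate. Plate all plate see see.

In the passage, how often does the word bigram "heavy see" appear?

Scanning the 56 overlapping bigram windows for "heavy see":
  position 22–23: heavy see

1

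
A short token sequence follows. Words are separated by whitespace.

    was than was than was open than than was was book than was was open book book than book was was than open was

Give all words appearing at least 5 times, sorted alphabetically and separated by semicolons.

than; was

Unigram counts meeting the condition (at least 5 times):
  than: 7
  was: 10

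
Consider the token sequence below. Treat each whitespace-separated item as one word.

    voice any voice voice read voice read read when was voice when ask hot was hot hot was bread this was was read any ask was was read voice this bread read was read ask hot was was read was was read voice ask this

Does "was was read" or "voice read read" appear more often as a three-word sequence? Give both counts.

"was was read" (4 vs 1)

"was was read": 4 occurrences
"voice read read": 1 occurrence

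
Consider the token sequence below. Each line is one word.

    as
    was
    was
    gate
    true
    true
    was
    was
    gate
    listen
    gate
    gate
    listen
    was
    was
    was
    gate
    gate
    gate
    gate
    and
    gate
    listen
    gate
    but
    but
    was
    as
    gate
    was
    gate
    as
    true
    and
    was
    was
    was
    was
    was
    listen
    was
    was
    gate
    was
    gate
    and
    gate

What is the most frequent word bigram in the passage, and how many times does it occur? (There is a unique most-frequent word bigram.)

Bigram frequencies (highest first):
  was was: 9
  was gate: 6
  gate gate: 4
  gate listen: 3
  listen gate: 2
  listen was: 2
  … (17 more, each ≤ 2)

"was was", 9 times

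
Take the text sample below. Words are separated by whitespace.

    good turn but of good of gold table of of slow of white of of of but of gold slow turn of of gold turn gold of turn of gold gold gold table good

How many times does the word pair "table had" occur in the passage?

0

Scanning the 33 overlapping bigram windows for "table had":
  (none found)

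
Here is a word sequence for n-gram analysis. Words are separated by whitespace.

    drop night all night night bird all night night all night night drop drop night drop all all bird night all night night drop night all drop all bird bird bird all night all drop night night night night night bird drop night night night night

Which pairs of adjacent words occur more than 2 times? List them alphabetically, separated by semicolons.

Bigram counts meeting the condition (more than 2 times):
  all night: 5
  drop night: 5
  night all: 5
  night drop: 3
  night night: 11

all night; drop night; night all; night drop; night night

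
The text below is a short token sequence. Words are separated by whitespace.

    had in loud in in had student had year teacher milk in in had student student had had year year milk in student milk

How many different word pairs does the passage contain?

24 tokens → 23 bigram windows in total.
Repeated bigrams (each contributes count−1 duplicates):
  had student: 2
  had year: 2
  in had: 2
  in in: 2
  milk in: 2
  student had: 2
6 duplicate windows → 23 − 6 = 17 distinct.

17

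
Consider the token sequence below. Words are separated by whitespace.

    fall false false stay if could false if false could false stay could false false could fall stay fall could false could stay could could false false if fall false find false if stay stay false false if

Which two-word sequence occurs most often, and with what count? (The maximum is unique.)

"could false", 5 times

Bigram frequencies (highest first):
  could false: 5
  false false: 4
  false if: 4
  false could: 3
  fall false: 2
  false stay: 2
  … (16 more, each ≤ 2)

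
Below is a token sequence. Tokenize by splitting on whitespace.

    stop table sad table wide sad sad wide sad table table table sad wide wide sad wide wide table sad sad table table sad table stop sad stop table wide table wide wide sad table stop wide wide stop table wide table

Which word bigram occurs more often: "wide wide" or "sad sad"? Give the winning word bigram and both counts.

"wide wide": 4 occurrences
"sad sad": 2 occurrences

"wide wide" (4 vs 2)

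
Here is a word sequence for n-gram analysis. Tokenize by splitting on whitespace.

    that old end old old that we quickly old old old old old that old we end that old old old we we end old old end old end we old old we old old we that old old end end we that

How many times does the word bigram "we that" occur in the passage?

2

Scanning the 42 overlapping bigram windows for "we that":
  position 36–37: we that
  position 42–43: we that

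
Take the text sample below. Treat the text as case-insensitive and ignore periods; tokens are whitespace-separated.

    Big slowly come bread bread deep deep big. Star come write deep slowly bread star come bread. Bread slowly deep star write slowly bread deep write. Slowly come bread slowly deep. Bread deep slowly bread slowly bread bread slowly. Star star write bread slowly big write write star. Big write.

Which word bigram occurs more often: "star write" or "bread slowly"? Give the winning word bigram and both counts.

"star write": 2 occurrences
"bread slowly": 5 occurrences

"bread slowly" (5 vs 2)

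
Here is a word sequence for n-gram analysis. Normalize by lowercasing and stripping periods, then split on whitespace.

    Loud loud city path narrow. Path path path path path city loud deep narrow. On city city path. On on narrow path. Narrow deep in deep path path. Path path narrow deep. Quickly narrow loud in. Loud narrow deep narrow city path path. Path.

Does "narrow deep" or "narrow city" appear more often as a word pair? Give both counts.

"narrow deep" (3 vs 1)

"narrow deep": 3 occurrences
"narrow city": 1 occurrence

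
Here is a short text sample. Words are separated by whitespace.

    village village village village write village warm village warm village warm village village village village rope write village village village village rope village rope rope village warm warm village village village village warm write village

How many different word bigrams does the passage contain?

35 tokens → 34 bigram windows in total.
Repeated bigrams (each contributes count−1 duplicates):
  village village: 12
  village warm: 5
  warm village: 4
  village rope: 3
  write village: 3
  rope village: 2
23 duplicate windows → 34 − 23 = 11 distinct.

11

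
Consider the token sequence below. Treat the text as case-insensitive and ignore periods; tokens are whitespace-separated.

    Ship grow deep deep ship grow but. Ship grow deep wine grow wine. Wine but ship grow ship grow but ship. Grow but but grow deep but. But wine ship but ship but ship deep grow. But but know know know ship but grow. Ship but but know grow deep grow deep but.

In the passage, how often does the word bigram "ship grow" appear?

Scanning the 52 overlapping bigram windows for "ship grow":
  position 1–2: ship grow
  position 5–6: ship grow
  position 8–9: ship grow
  position 16–17: ship grow
  position 18–19: ship grow
  position 21–22: ship grow

6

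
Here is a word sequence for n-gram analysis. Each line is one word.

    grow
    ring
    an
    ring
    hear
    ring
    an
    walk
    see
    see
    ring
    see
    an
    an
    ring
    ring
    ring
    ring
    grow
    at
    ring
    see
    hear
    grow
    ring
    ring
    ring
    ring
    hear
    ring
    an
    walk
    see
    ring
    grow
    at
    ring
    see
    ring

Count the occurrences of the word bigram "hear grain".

0

Scanning the 38 overlapping bigram windows for "hear grain":
  (none found)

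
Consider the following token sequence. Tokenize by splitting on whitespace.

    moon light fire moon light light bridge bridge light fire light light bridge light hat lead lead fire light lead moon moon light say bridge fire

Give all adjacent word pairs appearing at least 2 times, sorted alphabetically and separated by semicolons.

Bigram counts meeting the condition (at least 2 times):
  bridge light: 2
  fire light: 2
  light bridge: 2
  light fire: 2
  light light: 2
  moon light: 3

bridge light; fire light; light bridge; light fire; light light; moon light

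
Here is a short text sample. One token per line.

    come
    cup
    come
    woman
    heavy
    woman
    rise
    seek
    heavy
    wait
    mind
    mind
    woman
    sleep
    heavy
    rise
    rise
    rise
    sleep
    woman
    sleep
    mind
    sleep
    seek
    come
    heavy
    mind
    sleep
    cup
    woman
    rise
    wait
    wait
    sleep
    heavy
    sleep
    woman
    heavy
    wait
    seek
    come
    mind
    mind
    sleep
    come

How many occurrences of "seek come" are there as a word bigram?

Scanning the 44 overlapping bigram windows for "seek come":
  position 24–25: seek come
  position 40–41: seek come

2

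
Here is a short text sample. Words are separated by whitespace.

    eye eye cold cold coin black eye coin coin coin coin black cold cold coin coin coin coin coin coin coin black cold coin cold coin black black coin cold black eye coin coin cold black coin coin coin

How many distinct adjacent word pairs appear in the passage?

13

39 tokens → 38 bigram windows in total.
Repeated bigrams (each contributes count−1 duplicates):
  coin coin: 12
  coin black: 4
  cold coin: 4
  coin cold: 3
  black coin: 2
  black cold: 2
  black eye: 2
  cold black: 2
  … (2 more repeated)
25 duplicate windows → 38 − 25 = 13 distinct.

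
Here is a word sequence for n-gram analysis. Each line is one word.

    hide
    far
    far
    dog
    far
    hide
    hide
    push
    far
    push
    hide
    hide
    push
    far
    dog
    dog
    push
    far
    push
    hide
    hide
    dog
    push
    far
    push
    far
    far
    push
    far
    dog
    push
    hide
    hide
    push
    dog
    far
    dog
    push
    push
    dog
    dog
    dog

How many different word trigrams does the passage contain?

28

42 tokens → 40 trigram windows in total.
Repeated trigrams (each contributes count−1 duplicates):
  hide hide push: 3
  push far push: 3
  push hide hide: 3
  dog push far: 2
  far dog push: 2
  far push far: 2
  far push hide: 2
  hide push far: 2
  … (1 more repeated)
12 duplicate windows → 40 − 12 = 28 distinct.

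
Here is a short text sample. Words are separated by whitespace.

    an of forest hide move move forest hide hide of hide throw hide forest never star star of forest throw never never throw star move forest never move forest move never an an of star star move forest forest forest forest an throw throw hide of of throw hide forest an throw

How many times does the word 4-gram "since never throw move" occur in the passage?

0

Scanning the 49 overlapping 4-gram windows for "since never throw move":
  (none found)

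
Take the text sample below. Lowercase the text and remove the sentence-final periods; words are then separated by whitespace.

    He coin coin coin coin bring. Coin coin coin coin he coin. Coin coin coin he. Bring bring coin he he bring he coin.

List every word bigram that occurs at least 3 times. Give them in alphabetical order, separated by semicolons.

coin coin; coin he; he coin

Bigram counts meeting the condition (at least 3 times):
  coin coin: 9
  coin he: 3
  he coin: 3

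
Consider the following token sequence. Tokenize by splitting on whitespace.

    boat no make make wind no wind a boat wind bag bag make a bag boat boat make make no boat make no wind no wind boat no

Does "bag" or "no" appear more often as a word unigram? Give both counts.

"bag": 3 occurrences
"no": 6 occurrences

"no" (6 vs 3)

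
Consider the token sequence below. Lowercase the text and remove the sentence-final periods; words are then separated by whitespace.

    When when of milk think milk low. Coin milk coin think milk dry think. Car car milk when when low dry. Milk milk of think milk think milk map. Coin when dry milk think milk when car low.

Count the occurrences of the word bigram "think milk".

5

Scanning the 37 overlapping bigram windows for "think milk":
  position 5–6: think milk
  position 11–12: think milk
  position 25–26: think milk
  position 27–28: think milk
  position 34–35: think milk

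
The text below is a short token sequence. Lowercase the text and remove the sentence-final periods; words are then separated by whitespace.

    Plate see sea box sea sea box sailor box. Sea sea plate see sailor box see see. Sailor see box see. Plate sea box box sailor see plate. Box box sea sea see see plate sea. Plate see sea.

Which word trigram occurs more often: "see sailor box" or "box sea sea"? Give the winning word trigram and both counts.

"box sea sea" (3 vs 1)

"see sailor box": 1 occurrence
"box sea sea": 3 occurrences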